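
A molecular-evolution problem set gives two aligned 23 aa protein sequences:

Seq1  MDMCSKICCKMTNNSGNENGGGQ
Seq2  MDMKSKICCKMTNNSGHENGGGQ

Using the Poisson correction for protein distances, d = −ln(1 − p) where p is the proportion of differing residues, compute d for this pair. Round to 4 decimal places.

0.0910

The sequences differ at positions 4 (C/K), 17 (N/H).
p = 2/23 = 0.086957.
d = −ln(1 − 0.086957) = −ln(0.913043) = 0.0910.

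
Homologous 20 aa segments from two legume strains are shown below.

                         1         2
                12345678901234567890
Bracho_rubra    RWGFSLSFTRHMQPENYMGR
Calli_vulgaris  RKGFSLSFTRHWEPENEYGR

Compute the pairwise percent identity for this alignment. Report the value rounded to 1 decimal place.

The sequences differ at positions 2 (W/K), 12 (M/W), 13 (Q/E), 17 (Y/E), 18 (M/Y).
15 of the 20 sites match, so the percent identity is 15/20 × 100 = 75.0%.

75.0%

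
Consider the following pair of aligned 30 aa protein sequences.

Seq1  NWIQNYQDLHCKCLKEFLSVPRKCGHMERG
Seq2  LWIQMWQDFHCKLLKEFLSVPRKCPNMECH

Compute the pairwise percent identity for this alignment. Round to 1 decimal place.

The sequences differ at positions 1 (N/L), 5 (N/M), 6 (Y/W), 9 (L/F), 13 (C/L), 25 (G/P), 26 (H/N), 29 (R/C), 30 (G/H).
21 of the 30 sites match, so the percent identity is 21/30 × 100 = 70.0%.

70.0%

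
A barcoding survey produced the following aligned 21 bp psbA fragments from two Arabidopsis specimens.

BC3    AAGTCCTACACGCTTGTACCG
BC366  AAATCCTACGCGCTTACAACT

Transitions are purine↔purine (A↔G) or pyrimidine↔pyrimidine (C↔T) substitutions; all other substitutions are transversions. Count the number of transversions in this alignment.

Mismatches occur at site 3 (G→A, transition), site 10 (A→G, transition), site 16 (G→A, transition), site 17 (T→C, transition), site 19 (C→A, transversion), site 21 (G→T, transversion).
Of the 6 differences, 4 transitions and 2 transversions, so the answer is 2.

2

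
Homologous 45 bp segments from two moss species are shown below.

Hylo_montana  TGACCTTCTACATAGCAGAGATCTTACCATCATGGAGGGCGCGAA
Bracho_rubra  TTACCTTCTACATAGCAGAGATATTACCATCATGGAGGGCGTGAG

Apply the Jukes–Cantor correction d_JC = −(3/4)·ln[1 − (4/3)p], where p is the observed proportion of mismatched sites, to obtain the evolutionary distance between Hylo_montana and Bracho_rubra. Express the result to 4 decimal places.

0.0946

The sequences differ at positions 2 (G/T), 23 (C/A), 42 (C/T), 45 (A/G).
p = 4/45 = 0.088889.
d = −0.75 · ln(1 − (4/3)·0.088889) = −0.75 · ln(0.881481) = −0.75 · (-0.126152) = 0.0946.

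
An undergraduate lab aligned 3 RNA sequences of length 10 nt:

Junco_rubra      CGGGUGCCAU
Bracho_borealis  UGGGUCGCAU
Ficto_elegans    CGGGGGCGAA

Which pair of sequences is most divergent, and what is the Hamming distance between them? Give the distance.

6

Pairwise Hamming distances:
  Junco_rubra vs Bracho_borealis: 3
  Junco_rubra vs Ficto_elegans: 3
  Bracho_borealis vs Ficto_elegans: 6
The largest is 6, between Bracho_borealis and Ficto_elegans.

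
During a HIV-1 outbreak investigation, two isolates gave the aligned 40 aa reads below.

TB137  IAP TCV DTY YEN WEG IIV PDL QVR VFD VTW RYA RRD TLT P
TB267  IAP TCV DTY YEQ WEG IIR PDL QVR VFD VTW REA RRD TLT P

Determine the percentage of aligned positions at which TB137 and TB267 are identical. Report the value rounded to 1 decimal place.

Mismatches occur at site 12 (N/Q), site 18 (V/R), site 32 (Y/E).
37 of the 40 sites match, so the percent identity is 37/40 × 100 = 92.5%.

92.5%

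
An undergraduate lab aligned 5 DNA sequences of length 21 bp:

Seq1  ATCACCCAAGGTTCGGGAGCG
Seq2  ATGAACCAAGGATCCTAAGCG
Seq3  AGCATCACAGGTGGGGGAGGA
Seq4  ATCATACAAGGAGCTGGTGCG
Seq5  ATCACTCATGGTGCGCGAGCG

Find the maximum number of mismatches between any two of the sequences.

Pairwise Hamming distances:
  Seq1 vs Seq2: 6
  Seq1 vs Seq3: 8
  Seq1 vs Seq4: 6
  Seq1 vs Seq5: 4
  Seq2 vs Seq3: 13
  Seq2 vs Seq4: 8
  Seq2 vs Seq5: 9
  Seq3 vs Seq4: 10
  Seq3 vs Seq5: 10
  Seq4 vs Seq5: 7
The largest is 13, between Seq2 and Seq3.

13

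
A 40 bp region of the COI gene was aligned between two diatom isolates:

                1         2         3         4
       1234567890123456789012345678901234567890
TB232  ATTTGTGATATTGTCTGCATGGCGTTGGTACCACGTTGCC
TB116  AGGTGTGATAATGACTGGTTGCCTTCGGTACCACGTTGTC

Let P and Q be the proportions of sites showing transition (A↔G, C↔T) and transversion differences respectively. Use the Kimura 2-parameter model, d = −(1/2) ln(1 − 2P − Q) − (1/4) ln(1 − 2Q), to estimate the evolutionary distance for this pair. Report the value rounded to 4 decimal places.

The sequences differ at positions 2 (T/G, transversion), 3 (T/G, transversion), 11 (T/A, transversion), 14 (T/A, transversion), 18 (C/G, transversion), 19 (A/T, transversion), 22 (G/C, transversion), 24 (G/T, transversion), 26 (T/C, transition), 39 (C/T, transition).
Of the 10 differences, 2 transitions and 8 transversions over 40 sites: P = 2/40 = 0.050000, Q = 8/40 = 0.200000.
d = −0.5·ln(0.700000) − 0.25·ln(0.600000) = −0.5·(-0.356675) − 0.25·(-0.510826) = 0.3060.

0.3060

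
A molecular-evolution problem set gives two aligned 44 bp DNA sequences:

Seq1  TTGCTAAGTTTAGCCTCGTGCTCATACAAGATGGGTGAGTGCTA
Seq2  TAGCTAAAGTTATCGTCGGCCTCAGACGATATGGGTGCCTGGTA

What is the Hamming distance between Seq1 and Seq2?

Mismatches occur at site 2 (T/A), site 8 (G/A), site 9 (T/G), site 13 (G/T), site 15 (C/G), site 19 (T/G), site 20 (G/C), site 25 (T/G), site 28 (A/G), site 30 (G/T), site 38 (A/C), site 39 (G/C), site 42 (C/G).
That gives 13 mismatches out of 44 aligned sites, so the Hamming distance is 13.

13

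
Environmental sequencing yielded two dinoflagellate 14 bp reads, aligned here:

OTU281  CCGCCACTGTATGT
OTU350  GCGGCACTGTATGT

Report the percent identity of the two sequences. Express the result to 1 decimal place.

Differing sites — 1:C/G; 4:C/G.
12 of the 14 sites match, so the percent identity is 12/14 × 100 = 85.7%.

85.7%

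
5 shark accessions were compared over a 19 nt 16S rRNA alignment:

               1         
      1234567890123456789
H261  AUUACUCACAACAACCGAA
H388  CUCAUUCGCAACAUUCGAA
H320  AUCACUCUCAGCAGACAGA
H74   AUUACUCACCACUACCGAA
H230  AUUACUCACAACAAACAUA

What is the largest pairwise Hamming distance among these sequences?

Pairwise Hamming distances:
  H261 vs H388: 6
  H261 vs H320: 7
  H261 vs H74: 2
  H261 vs H230: 3
  H388 vs H320: 8
  H388 vs H74: 8
  H388 vs H230: 8
  H320 vs H74: 9
  H320 vs H230: 5
  H74 vs H230: 5
The largest is 9, between H320 and H74.

9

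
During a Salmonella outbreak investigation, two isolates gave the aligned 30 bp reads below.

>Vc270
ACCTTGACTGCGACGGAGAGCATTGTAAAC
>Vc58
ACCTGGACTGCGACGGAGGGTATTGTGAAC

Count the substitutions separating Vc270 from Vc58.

4

Differing sites — 5:T/G; 19:A/G; 21:C/T; 27:A/G.
That gives 4 mismatches out of 30 aligned sites, so the Hamming distance is 4.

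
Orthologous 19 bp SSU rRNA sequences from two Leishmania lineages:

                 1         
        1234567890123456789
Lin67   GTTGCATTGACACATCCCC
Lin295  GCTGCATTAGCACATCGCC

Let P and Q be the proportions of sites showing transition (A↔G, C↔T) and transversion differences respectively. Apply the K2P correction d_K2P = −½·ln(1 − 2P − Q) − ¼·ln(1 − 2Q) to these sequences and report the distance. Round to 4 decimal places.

The sequences differ at positions 2 (T/C, transition), 9 (G/A, transition), 10 (A/G, transition), 17 (C/G, transversion).
Of the 4 differences, 3 transitions and 1 transversion over 19 sites: P = 3/19 = 0.157895, Q = 1/19 = 0.052632.
d = −0.5·ln(0.631578) − 0.25·ln(0.894736) = −0.5·(-0.459534) − 0.25·(-0.111227) = 0.2576.

0.2576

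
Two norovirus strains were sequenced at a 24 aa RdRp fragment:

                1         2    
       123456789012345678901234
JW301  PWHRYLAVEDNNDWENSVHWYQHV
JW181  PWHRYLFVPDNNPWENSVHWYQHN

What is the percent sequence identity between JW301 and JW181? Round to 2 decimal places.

Mismatches occur at site 7 (A↔F), site 9 (E↔P), site 13 (D↔P), site 24 (V↔N).
20 of the 24 sites match, so the percent identity is 20/24 × 100 = 83.33%.

83.33%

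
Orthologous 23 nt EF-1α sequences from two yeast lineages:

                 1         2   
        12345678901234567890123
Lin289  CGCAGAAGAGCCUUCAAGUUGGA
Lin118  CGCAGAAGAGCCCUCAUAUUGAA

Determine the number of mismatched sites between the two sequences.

The sequences differ at positions 13 (U/C), 17 (A/U), 18 (G/A), 22 (G/A).
That gives 4 mismatches out of 23 aligned sites, so the Hamming distance is 4.

4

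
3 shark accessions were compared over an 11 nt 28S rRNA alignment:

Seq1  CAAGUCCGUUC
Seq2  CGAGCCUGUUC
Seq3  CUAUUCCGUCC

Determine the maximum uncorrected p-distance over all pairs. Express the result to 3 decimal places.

0.455

Pairwise Hamming distances:
  Seq1 vs Seq2: 3
  Seq1 vs Seq3: 3
  Seq2 vs Seq3: 5
The largest is 5 mismatches, between Seq2 and Seq3; p = 5/11 = 0.455.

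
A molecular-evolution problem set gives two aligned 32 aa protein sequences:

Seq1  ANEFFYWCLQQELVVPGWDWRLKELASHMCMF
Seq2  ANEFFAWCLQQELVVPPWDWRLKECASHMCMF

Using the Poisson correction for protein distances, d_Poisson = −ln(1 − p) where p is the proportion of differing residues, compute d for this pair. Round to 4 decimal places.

0.0984

Mismatches occur at site 6 (Y/A), site 17 (G/P), site 25 (L/C).
p = 3/32 = 0.093750.
d = −ln(1 − 0.093750) = −ln(0.906250) = 0.0984.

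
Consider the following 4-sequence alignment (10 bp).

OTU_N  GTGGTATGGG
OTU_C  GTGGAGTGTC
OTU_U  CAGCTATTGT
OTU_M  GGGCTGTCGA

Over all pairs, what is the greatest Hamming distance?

8

Pairwise Hamming distances:
  OTU_N vs OTU_C: 4
  OTU_N vs OTU_U: 5
  OTU_N vs OTU_M: 5
  OTU_C vs OTU_U: 8
  OTU_C vs OTU_M: 6
  OTU_U vs OTU_M: 5
The largest is 8, between OTU_C and OTU_U.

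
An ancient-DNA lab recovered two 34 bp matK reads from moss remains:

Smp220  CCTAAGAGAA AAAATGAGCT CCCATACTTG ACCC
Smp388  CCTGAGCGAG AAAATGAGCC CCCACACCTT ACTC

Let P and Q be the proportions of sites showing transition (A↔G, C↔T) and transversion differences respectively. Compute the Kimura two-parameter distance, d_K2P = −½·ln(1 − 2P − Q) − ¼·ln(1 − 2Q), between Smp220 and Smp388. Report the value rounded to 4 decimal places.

0.2966

Differing sites — 4:A/G (Ti); 7:A/C (Tv); 10:A/G (Ti); 20:T/C (Ti); 25:T/C (Ti); 28:T/C (Ti); 30:G/T (Tv); 33:C/T (Ti).
Of the 8 differences, 6 transitions and 2 transversions over 34 sites: P = 6/34 = 0.176471, Q = 2/34 = 0.058824.
d = −0.5·ln(0.588234) − 0.25·ln(0.882352) = −0.5·(-0.530630) − 0.25·(-0.125164) = 0.2966.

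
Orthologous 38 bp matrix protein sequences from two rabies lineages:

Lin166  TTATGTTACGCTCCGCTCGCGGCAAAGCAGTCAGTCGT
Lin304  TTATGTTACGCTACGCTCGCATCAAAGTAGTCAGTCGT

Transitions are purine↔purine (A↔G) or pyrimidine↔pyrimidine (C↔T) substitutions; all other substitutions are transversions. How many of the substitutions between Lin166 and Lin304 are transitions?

The sequences differ at positions 13 (C/A, transversion), 21 (G/A, transition), 22 (G/T, transversion), 28 (C/T, transition).
Of the 4 differences, 2 transitions and 2 transversions, so the answer is 2.

2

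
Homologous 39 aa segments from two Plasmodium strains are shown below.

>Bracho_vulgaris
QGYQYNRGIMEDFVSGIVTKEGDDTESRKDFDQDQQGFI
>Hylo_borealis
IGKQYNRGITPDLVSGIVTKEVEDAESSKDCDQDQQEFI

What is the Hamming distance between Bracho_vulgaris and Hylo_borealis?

Mismatches occur at site 1 (Q→I), site 3 (Y→K), site 10 (M→T), site 11 (E→P), site 13 (F→L), site 22 (G→V), site 23 (D→E), site 25 (T→A), site 28 (R→S), site 31 (F→C), site 37 (G→E).
That gives 11 mismatches out of 39 aligned sites, so the Hamming distance is 11.

11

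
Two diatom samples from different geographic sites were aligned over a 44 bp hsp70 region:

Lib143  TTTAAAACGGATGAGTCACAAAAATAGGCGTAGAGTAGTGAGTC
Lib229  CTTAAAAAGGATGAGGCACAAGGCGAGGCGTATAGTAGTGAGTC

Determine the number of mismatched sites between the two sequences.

8

Mismatches occur at site 1 (T/C), site 8 (C/A), site 16 (T/G), site 22 (A/G), site 23 (A/G), site 24 (A/C), site 25 (T/G), site 33 (G/T).
That gives 8 mismatches out of 44 aligned sites, so the Hamming distance is 8.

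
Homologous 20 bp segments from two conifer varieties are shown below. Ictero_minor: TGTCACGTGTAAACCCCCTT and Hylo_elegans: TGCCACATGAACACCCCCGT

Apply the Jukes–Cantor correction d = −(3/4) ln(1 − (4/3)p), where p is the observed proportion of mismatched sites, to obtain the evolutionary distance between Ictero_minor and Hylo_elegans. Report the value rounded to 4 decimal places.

0.3041

Mismatches occur at site 3 (T→C), site 7 (G→A), site 10 (T→A), site 12 (A→C), site 19 (T→G).
p = 5/20 = 0.250000.
d = −0.75 · ln(1 − (4/3)·0.250000) = −0.75 · ln(0.666667) = −0.75 · (-0.405465) = 0.3041.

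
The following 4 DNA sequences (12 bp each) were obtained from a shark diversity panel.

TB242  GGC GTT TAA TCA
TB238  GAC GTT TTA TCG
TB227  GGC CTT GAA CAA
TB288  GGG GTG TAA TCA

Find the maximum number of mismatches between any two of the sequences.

Pairwise Hamming distances:
  TB242 vs TB238: 3
  TB242 vs TB227: 4
  TB242 vs TB288: 2
  TB238 vs TB227: 7
  TB238 vs TB288: 5
  TB227 vs TB288: 6
The largest is 7, between TB238 and TB227.

7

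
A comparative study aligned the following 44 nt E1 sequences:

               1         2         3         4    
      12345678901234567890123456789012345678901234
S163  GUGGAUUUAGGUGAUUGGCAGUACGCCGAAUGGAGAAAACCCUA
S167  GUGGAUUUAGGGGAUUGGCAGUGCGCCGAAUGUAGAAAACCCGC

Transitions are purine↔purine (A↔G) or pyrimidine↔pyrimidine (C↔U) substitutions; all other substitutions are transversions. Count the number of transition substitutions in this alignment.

The sequences differ at positions 12 (U/G, transversion), 23 (A/G, transition), 33 (G/U, transversion), 43 (U/G, transversion), 44 (A/C, transversion).
Of the 5 differences, 1 transition and 4 transversions, so the answer is 1.

1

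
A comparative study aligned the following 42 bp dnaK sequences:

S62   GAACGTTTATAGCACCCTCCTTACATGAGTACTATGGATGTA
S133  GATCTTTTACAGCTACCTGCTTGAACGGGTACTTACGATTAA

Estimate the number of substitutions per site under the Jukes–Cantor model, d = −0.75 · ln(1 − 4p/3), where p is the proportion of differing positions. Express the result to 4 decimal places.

0.4850

Differing sites — 3:A/T; 5:G/T; 10:T/C; 14:A/T; 15:C/A; 19:C/G; 23:A/G; 24:C/A; 26:T/C; 28:A/G; 34:A/T; 35:T/A; 36:G/C; 40:G/T; 41:T/A.
p = 15/42 = 0.357143.
d = −0.75 · ln(1 − (4/3)·0.357143) = −0.75 · ln(0.523809) = −0.75 · (-0.646628) = 0.4850.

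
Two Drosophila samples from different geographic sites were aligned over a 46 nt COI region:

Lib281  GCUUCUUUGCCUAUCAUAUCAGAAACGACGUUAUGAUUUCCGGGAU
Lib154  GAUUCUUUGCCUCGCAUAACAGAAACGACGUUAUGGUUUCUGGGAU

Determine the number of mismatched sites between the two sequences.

6

The sequences differ at positions 2 (C/A), 13 (A/C), 14 (U/G), 19 (U/A), 36 (A/G), 41 (C/U).
That gives 6 mismatches out of 46 aligned sites, so the Hamming distance is 6.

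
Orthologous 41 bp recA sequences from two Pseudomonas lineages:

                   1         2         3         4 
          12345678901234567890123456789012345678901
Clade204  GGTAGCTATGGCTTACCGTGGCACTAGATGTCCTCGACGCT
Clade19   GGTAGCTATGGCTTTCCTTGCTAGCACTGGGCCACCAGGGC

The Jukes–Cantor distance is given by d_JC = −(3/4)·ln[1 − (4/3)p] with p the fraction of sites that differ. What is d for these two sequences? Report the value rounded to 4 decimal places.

Differing sites — 15:A/T; 18:G/T; 21:G/C; 22:C/T; 24:C/G; 25:T/C; 27:G/C; 28:A/T; 29:T/G; 31:T/G; 34:T/A; 36:G/C; 38:C/G; 40:C/G; 41:T/C.
p = 15/41 = 0.365854.
d = −0.75 · ln(1 − (4/3)·0.365854) = −0.75 · ln(0.512195) = −0.75 · (-0.669050) = 0.5018.

0.5018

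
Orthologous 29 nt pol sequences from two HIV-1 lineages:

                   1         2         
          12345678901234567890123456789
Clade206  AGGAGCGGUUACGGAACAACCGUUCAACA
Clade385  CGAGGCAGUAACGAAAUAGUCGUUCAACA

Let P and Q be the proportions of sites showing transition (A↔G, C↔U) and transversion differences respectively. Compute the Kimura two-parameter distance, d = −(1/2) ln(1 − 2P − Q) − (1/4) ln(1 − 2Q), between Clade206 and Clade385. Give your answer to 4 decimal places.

Differing sites — 1:A/C (Tv); 3:G/A (Ti); 4:A/G (Ti); 7:G/A (Ti); 10:U/A (Tv); 14:G/A (Ti); 17:C/U (Ti); 19:A/G (Ti); 20:C/U (Ti).
Of the 9 differences, 7 transitions and 2 transversions over 29 sites: P = 7/29 = 0.241379, Q = 2/29 = 0.068966.
d = −0.5·ln(0.448276) − 0.25·ln(0.862068) = −0.5·(-0.802346) − 0.25·(-0.148421) = 0.4383.

0.4383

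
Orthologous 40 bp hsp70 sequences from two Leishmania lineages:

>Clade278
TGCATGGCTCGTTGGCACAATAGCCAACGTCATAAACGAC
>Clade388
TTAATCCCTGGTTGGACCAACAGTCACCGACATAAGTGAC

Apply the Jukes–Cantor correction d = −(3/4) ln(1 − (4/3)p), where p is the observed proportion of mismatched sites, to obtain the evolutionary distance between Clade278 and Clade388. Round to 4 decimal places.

0.4260

The sequences differ at positions 2 (G/T), 3 (C/A), 6 (G/C), 7 (G/C), 10 (C/G), 16 (C/A), 17 (A/C), 21 (T/C), 24 (C/T), 27 (A/C), 30 (T/A), 36 (A/G), 37 (C/T).
p = 13/40 = 0.325000.
d = −0.75 · ln(1 − (4/3)·0.325000) = −0.75 · ln(0.566667) = −0.75 · (-0.567983) = 0.4260.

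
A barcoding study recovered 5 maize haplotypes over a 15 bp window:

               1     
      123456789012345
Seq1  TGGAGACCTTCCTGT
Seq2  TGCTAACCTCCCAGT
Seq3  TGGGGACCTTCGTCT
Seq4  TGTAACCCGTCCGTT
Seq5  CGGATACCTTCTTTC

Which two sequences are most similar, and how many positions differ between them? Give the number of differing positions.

Pairwise Hamming distances:
  Seq1 vs Seq2: 5
  Seq1 vs Seq3: 3
  Seq1 vs Seq4: 6
  Seq1 vs Seq5: 5
  Seq2 vs Seq3: 7
  Seq2 vs Seq4: 7
  Seq2 vs Seq5: 9
  Seq3 vs Seq4: 8
  Seq3 vs Seq5: 6
  Seq4 vs Seq5: 8
The smallest is 3, between Seq1 and Seq3.

3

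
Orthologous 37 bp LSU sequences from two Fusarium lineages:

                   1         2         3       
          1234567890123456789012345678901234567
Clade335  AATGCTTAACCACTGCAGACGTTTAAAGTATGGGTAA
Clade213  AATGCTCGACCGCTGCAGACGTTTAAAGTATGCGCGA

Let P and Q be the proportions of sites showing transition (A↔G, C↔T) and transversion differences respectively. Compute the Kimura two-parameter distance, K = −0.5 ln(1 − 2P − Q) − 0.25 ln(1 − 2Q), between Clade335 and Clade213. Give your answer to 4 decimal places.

0.1903

Differing sites — 7:T/C (Ti); 8:A/G (Ti); 12:A/G (Ti); 33:G/C (Tv); 35:T/C (Ti); 36:A/G (Ti).
Of the 6 differences, 5 transitions and 1 transversion over 37 sites: P = 5/37 = 0.135135, Q = 1/37 = 0.027027.
d = −0.5·ln(0.702703) − 0.25·ln(0.945946) = −0.5·(-0.352821) − 0.25·(-0.055570) = 0.1903.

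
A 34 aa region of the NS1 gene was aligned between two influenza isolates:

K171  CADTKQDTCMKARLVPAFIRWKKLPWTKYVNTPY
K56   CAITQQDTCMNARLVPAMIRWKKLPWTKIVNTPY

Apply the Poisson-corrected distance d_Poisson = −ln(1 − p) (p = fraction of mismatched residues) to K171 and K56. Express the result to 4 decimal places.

Mismatches occur at site 3 (D↔I), site 5 (K↔Q), site 11 (K↔N), site 18 (F↔M), site 29 (Y↔I).
p = 5/34 = 0.147059.
d = −ln(1 − 0.147059) = −ln(0.852941) = 0.1591.

0.1591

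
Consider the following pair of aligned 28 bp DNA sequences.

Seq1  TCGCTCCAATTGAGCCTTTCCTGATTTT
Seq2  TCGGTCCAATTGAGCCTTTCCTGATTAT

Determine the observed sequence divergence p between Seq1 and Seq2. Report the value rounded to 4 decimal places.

Mismatches occur at site 4 (C/G), site 27 (T/A).
There are 2 differences over 28 sites, so p = 2/28 = 0.0714.

0.0714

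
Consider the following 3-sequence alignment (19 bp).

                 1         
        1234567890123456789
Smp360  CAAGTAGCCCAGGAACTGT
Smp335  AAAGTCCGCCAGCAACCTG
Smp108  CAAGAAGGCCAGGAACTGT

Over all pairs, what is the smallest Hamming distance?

2

Pairwise Hamming distances:
  Smp360 vs Smp335: 8
  Smp360 vs Smp108: 2
  Smp335 vs Smp108: 8
The smallest is 2, between Smp360 and Smp108.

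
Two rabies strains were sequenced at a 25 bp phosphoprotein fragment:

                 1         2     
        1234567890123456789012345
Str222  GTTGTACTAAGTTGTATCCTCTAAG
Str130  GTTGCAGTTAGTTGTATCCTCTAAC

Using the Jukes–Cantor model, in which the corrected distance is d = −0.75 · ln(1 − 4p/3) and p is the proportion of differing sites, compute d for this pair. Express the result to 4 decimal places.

Mismatches occur at site 5 (T→C), site 7 (C→G), site 9 (A→T), site 25 (G→C).
p = 4/25 = 0.160000.
d = −0.75 · ln(1 − (4/3)·0.160000) = −0.75 · ln(0.786667) = −0.75 · (-0.239950) = 0.1800.

0.1800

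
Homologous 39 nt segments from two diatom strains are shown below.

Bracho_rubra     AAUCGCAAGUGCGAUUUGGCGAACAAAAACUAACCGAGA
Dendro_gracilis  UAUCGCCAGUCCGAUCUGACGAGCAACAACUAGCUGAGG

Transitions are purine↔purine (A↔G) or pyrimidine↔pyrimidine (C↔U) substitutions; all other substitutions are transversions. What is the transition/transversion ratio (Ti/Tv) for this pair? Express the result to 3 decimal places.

1.500

Differing sites — 1:A/U (Tv); 7:A/C (Tv); 11:G/C (Tv); 16:U/C (Ti); 19:G/A (Ti); 23:A/G (Ti); 27:A/C (Tv); 33:A/G (Ti); 35:C/U (Ti); 39:A/G (Ti).
Of the 10 differences, 6 transitions and 4 transversions, so Ti/Tv = 6/4 = 1.500.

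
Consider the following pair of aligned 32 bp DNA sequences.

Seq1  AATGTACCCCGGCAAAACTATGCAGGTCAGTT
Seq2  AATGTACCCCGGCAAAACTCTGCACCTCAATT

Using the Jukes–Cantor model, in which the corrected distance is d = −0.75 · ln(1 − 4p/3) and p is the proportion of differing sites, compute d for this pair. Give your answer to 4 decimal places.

0.1367

The sequences differ at positions 20 (A/C), 25 (G/C), 26 (G/C), 30 (G/A).
p = 4/32 = 0.125000.
d = −0.75 · ln(1 − (4/3)·0.125000) = −0.75 · ln(0.833333) = −0.75 · (-0.182322) = 0.1367.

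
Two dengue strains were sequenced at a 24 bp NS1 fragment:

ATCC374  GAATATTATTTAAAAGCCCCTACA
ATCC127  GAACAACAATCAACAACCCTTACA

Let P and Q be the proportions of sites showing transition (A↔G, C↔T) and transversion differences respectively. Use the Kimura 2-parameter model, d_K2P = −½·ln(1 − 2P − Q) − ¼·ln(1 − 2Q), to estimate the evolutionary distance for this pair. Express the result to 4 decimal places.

Mismatches occur at site 4 (T→C, transition), site 6 (T→A, transversion), site 7 (T→C, transition), site 9 (T→A, transversion), site 11 (T→C, transition), site 14 (A→C, transversion), site 16 (G→A, transition), site 20 (C→T, transition).
Of the 8 differences, 5 transitions and 3 transversions over 24 sites: P = 5/24 = 0.208333, Q = 3/24 = 0.125000.
d = −0.5·ln(0.458334) − 0.25·ln(0.750000) = −0.5·(-0.780157) − 0.25·(-0.287682) = 0.4620.

0.4620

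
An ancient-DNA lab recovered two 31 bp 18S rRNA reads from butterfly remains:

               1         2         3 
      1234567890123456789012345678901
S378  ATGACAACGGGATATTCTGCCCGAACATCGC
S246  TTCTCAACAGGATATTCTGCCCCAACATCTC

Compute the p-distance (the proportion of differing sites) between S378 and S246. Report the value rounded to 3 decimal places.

Differing sites — 1:A/T; 3:G/C; 4:A/T; 9:G/A; 23:G/C; 30:G/T.
There are 6 differences over 31 sites, so p = 6/31 = 0.194.

0.194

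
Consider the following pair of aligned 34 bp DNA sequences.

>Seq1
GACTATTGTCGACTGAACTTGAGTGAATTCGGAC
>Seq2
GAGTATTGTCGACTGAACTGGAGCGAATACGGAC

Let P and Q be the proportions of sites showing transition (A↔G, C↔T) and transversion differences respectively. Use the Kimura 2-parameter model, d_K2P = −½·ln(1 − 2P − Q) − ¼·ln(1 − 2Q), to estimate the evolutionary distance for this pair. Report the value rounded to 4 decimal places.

0.1281

Mismatches occur at site 3 (C/G, transversion), site 20 (T/G, transversion), site 24 (T/C, transition), site 29 (T/A, transversion).
Of the 4 differences, 1 transition and 3 transversions over 34 sites: P = 1/34 = 0.029412, Q = 3/34 = 0.088235.
d = −0.5·ln(0.852941) − 0.25·ln(0.823530) = −0.5·(-0.159065) − 0.25·(-0.194155) = 0.1281.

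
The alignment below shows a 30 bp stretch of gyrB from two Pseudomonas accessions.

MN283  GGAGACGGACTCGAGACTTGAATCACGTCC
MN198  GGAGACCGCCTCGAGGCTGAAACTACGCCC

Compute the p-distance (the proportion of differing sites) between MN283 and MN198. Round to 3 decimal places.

Differing sites — 7:G/C; 9:A/C; 16:A/G; 19:T/G; 20:G/A; 23:T/C; 24:C/T; 28:T/C.
There are 8 differences over 30 sites, so p = 8/30 = 0.267.

0.267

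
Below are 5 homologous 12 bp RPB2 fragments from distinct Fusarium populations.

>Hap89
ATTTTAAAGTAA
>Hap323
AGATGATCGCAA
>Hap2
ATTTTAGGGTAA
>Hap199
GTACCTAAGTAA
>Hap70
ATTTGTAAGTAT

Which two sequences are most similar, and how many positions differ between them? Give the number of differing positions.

Pairwise Hamming distances:
  Hap89 vs Hap323: 6
  Hap89 vs Hap2: 2
  Hap89 vs Hap199: 5
  Hap89 vs Hap70: 3
  Hap323 vs Hap2: 6
  Hap323 vs Hap199: 8
  Hap323 vs Hap70: 7
  Hap2 vs Hap199: 7
  Hap2 vs Hap70: 5
  Hap199 vs Hap70: 5
The smallest is 2, between Hap89 and Hap2.

2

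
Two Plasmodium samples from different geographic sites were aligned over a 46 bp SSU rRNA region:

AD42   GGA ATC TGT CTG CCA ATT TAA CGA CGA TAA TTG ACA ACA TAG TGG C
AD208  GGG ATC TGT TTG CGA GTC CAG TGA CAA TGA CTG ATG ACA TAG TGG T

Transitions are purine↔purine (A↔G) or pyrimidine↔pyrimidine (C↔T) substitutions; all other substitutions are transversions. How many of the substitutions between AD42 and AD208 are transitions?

Differing sites — 3:A/G (Ti); 10:C/T (Ti); 14:C/G (Tv); 16:A/G (Ti); 18:T/C (Ti); 19:T/C (Ti); 21:A/G (Ti); 22:C/T (Ti); 26:G/A (Ti); 29:A/G (Ti); 31:T/C (Ti); 35:C/T (Ti); 36:A/G (Ti); 46:C/T (Ti).
Of the 14 differences, 13 transitions and 1 transversion, so the answer is 13.

13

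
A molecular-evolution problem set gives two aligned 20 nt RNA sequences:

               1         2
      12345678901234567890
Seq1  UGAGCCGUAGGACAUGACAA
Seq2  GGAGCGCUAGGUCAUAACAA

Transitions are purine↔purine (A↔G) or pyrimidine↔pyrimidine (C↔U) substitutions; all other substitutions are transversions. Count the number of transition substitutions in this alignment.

1

The sequences differ at positions 1 (U/G, transversion), 6 (C/G, transversion), 7 (G/C, transversion), 12 (A/U, transversion), 16 (G/A, transition).
Of the 5 differences, 1 transition and 4 transversions, so the answer is 1.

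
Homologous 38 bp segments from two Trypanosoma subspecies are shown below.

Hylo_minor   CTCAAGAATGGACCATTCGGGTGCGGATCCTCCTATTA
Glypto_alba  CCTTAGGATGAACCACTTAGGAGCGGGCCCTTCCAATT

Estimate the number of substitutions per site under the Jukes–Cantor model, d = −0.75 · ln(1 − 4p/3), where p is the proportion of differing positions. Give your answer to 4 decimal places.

0.5604

The sequences differ at positions 2 (T/C), 3 (C/T), 4 (A/T), 7 (A/G), 11 (G/A), 16 (T/C), 18 (C/T), 19 (G/A), 22 (T/A), 27 (A/G), 28 (T/C), 32 (C/T), 34 (T/C), 36 (T/A), 38 (A/T).
p = 15/38 = 0.394737.
d = −0.75 · ln(1 − (4/3)·0.394737) = −0.75 · ln(0.473684) = −0.75 · (-0.747215) = 0.5604.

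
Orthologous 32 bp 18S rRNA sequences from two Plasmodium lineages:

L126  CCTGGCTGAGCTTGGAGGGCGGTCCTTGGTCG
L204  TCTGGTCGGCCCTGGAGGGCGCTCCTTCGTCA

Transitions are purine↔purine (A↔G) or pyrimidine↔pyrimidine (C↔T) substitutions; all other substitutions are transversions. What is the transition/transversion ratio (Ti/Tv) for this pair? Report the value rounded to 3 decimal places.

Differing sites — 1:C/T (Ti); 6:C/T (Ti); 7:T/C (Ti); 9:A/G (Ti); 10:G/C (Tv); 12:T/C (Ti); 22:G/C (Tv); 28:G/C (Tv); 32:G/A (Ti).
Of the 9 differences, 6 transitions and 3 transversions, so Ti/Tv = 6/3 = 2.000.

2.000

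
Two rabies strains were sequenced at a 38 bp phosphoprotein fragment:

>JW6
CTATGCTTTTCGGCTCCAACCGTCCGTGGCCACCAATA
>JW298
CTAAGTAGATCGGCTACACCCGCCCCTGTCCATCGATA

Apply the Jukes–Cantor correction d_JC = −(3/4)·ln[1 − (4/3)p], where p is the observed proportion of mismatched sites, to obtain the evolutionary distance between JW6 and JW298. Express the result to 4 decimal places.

0.4099

Mismatches occur at site 4 (T→A), site 6 (C→T), site 7 (T→A), site 8 (T→G), site 9 (T→A), site 16 (C→A), site 19 (A→C), site 23 (T→C), site 26 (G→C), site 29 (G→T), site 33 (C→T), site 35 (A→G).
p = 12/38 = 0.315789.
d = −0.75 · ln(1 − (4/3)·0.315789) = −0.75 · ln(0.578948) = −0.75 · (-0.546543) = 0.4099.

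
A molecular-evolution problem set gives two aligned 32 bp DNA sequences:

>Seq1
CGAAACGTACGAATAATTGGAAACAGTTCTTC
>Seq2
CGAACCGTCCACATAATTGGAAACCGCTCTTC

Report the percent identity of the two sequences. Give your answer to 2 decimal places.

81.25%

The sequences differ at positions 5 (A/C), 9 (A/C), 11 (G/A), 12 (A/C), 25 (A/C), 27 (T/C).
26 of the 32 sites match, so the percent identity is 26/32 × 100 = 81.25%.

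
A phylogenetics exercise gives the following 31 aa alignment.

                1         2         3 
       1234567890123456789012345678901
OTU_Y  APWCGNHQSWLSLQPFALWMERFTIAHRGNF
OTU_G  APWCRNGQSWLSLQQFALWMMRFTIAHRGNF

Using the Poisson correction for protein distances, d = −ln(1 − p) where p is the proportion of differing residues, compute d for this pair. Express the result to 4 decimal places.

0.1382

Mismatches occur at site 5 (G→R), site 7 (H→G), site 15 (P→Q), site 21 (E→M).
p = 4/31 = 0.129032.
d = −ln(1 − 0.129032) = −ln(0.870968) = 0.1382.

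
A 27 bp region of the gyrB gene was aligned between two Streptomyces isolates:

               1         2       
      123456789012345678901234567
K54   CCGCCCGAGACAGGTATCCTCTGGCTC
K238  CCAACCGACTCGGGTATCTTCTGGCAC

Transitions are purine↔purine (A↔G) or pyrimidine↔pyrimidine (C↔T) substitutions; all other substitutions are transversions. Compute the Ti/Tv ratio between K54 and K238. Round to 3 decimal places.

0.750

Mismatches occur at site 3 (G/A, transition), site 4 (C/A, transversion), site 9 (G/C, transversion), site 10 (A/T, transversion), site 12 (A/G, transition), site 19 (C/T, transition), site 26 (T/A, transversion).
Of the 7 differences, 3 transitions and 4 transversions, so Ti/Tv = 3/4 = 0.750.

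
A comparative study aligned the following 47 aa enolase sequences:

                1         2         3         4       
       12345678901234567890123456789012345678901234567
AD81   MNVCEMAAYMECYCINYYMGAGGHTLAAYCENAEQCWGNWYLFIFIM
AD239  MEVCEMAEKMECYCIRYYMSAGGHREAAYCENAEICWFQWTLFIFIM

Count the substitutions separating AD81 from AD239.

Differing sites — 2:N/E; 8:A/E; 9:Y/K; 16:N/R; 20:G/S; 25:T/R; 26:L/E; 35:Q/I; 38:G/F; 39:N/Q; 41:Y/T.
That gives 11 mismatches out of 47 aligned sites, so the Hamming distance is 11.

11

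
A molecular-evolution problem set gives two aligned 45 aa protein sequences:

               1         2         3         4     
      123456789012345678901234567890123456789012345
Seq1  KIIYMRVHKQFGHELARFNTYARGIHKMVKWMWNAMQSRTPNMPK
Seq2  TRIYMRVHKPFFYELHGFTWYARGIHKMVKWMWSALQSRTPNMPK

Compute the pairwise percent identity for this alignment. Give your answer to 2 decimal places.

75.56%

The sequences differ at positions 1 (K/T), 2 (I/R), 10 (Q/P), 12 (G/F), 13 (H/Y), 16 (A/H), 17 (R/G), 19 (N/T), 20 (T/W), 34 (N/S), 36 (M/L).
34 of the 45 sites match, so the percent identity is 34/45 × 100 = 75.56%.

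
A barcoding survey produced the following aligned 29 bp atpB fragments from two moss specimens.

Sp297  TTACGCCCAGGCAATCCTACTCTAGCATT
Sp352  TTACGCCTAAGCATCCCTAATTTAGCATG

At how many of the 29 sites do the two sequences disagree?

7

Mismatches occur at site 8 (C→T), site 10 (G→A), site 14 (A→T), site 15 (T→C), site 20 (C→A), site 22 (C→T), site 29 (T→G).
That gives 7 mismatches out of 29 aligned sites, so the Hamming distance is 7.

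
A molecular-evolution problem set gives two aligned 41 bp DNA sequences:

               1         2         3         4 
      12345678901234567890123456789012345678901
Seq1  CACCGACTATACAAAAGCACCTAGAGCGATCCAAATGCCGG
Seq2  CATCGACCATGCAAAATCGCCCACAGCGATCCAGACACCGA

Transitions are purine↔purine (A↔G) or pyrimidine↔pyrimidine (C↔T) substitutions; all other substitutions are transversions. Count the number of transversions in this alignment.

2

The sequences differ at positions 3 (C/T, transition), 8 (T/C, transition), 11 (A/G, transition), 17 (G/T, transversion), 19 (A/G, transition), 22 (T/C, transition), 24 (G/C, transversion), 34 (A/G, transition), 36 (T/C, transition), 37 (G/A, transition), 41 (G/A, transition).
Of the 11 differences, 9 transitions and 2 transversions, so the answer is 2.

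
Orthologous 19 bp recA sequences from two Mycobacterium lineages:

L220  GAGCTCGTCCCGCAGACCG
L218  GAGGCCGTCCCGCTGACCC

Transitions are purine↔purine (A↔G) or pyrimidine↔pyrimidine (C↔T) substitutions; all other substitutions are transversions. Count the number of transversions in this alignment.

Differing sites — 4:C/G (Tv); 5:T/C (Ti); 14:A/T (Tv); 19:G/C (Tv).
Of the 4 differences, 1 transition and 3 transversions, so the answer is 3.

3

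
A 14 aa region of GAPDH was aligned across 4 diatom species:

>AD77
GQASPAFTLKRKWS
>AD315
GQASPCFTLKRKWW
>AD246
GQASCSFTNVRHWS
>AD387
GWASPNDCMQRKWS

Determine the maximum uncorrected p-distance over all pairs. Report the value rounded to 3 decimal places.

0.571

Pairwise Hamming distances:
  AD77 vs AD315: 2
  AD77 vs AD246: 5
  AD77 vs AD387: 6
  AD315 vs AD246: 6
  AD315 vs AD387: 7
  AD246 vs AD387: 8
The largest is 8 mismatches, between AD246 and AD387; p = 8/14 = 0.571.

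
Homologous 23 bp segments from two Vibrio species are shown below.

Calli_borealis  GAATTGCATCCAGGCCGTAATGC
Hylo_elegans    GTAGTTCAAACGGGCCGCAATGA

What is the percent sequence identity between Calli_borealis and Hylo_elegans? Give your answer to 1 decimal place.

65.2%

Mismatches occur at site 2 (A/T), site 4 (T/G), site 6 (G/T), site 9 (T/A), site 10 (C/A), site 12 (A/G), site 18 (T/C), site 23 (C/A).
15 of the 23 sites match, so the percent identity is 15/23 × 100 = 65.2%.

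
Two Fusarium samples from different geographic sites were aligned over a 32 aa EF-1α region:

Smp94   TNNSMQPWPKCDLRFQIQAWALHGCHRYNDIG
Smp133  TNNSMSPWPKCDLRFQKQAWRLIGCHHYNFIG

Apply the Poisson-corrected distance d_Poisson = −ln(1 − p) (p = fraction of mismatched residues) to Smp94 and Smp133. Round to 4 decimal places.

0.2076

Mismatches occur at site 6 (Q/S), site 17 (I/K), site 21 (A/R), site 23 (H/I), site 27 (R/H), site 30 (D/F).
p = 6/32 = 0.187500.
d = −ln(1 − 0.187500) = −ln(0.812500) = 0.2076.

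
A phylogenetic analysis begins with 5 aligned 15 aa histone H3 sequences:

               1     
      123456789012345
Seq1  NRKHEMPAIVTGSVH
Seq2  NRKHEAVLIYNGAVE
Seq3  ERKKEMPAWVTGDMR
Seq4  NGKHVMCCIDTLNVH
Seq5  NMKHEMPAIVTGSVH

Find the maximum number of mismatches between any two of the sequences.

12

Pairwise Hamming distances:
  Seq1 vs Seq2: 7
  Seq1 vs Seq3: 6
  Seq1 vs Seq4: 7
  Seq1 vs Seq5: 1
  Seq2 vs Seq3: 11
  Seq2 vs Seq4: 10
  Seq2 vs Seq5: 8
  Seq3 vs Seq4: 12
  Seq3 vs Seq5: 7
  Seq4 vs Seq5: 7
The largest is 12, between Seq3 and Seq4.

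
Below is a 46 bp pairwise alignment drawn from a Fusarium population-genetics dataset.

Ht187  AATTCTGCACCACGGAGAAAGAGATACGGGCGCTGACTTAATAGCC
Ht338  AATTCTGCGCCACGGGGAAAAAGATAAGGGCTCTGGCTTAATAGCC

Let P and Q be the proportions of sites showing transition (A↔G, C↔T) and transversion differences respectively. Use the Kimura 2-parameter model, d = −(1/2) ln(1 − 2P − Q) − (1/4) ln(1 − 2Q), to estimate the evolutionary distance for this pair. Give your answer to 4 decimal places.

0.1453

Differing sites — 9:A/G (Ti); 16:A/G (Ti); 21:G/A (Ti); 27:C/A (Tv); 32:G/T (Tv); 36:A/G (Ti).
Of the 6 differences, 4 transitions and 2 transversions over 46 sites: P = 4/46 = 0.086957, Q = 2/46 = 0.043478.
d = −0.5·ln(0.782608) − 0.25·ln(0.913044) = −0.5·(-0.245123) − 0.25·(-0.090971) = 0.1453.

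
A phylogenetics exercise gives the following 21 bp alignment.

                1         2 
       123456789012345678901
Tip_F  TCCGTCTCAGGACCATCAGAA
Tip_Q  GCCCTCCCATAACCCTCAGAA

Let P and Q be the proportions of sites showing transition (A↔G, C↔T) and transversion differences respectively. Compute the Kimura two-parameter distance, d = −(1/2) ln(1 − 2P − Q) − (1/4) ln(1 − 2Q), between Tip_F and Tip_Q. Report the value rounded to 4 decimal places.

The sequences differ at positions 1 (T/G, transversion), 4 (G/C, transversion), 7 (T/C, transition), 10 (G/T, transversion), 11 (G/A, transition), 15 (A/C, transversion).
Of the 6 differences, 2 transitions and 4 transversions over 21 sites: P = 2/21 = 0.095238, Q = 4/21 = 0.190476.
d = −0.5·ln(0.619048) − 0.25·ln(0.619048) = −0.5·(-0.479572) − 0.25·(-0.479572) = 0.3597.

0.3597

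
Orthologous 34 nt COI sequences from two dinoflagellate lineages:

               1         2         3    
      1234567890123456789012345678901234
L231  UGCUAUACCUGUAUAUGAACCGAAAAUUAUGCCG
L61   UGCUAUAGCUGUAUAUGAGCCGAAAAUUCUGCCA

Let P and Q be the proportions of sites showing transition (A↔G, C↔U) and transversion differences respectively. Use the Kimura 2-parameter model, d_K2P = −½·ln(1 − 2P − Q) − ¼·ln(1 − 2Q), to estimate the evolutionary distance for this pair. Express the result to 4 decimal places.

0.1284

Differing sites — 8:C/G (Tv); 19:A/G (Ti); 29:A/C (Tv); 34:G/A (Ti).
Of the 4 differences, 2 transitions and 2 transversions over 34 sites: P = 2/34 = 0.058824, Q = 2/34 = 0.058824.
d = −0.5·ln(0.823528) − 0.25·ln(0.882352) = −0.5·(-0.194158) − 0.25·(-0.125164) = 0.1284.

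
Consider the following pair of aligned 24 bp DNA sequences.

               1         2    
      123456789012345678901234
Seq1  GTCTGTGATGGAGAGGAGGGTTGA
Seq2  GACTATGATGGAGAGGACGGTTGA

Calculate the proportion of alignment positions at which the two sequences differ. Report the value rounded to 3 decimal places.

0.125

The sequences differ at positions 2 (T/A), 5 (G/A), 18 (G/C).
There are 3 differences over 24 sites, so p = 3/24 = 0.125.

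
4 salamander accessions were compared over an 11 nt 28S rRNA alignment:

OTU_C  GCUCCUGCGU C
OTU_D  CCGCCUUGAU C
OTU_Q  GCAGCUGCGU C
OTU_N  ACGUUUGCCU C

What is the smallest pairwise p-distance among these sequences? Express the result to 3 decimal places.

Pairwise Hamming distances:
  OTU_C vs OTU_D: 5
  OTU_C vs OTU_Q: 2
  OTU_C vs OTU_N: 5
  OTU_D vs OTU_Q: 6
  OTU_D vs OTU_N: 6
  OTU_Q vs OTU_N: 5
The smallest is 2 mismatches, between OTU_C and OTU_Q; p = 2/11 = 0.182.

0.182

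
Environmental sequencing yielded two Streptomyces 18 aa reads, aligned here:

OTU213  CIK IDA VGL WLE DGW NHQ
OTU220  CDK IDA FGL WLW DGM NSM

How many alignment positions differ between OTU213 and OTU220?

Mismatches occur at site 2 (I/D), site 7 (V/F), site 12 (E/W), site 15 (W/M), site 17 (H/S), site 18 (Q/M).
That gives 6 mismatches out of 18 aligned sites, so the Hamming distance is 6.

6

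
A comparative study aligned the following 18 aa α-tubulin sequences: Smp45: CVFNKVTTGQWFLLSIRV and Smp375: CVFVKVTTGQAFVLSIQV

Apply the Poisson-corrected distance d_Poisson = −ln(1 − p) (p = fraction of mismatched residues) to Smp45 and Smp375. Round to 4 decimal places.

0.2513

Differing sites — 4:N/V; 11:W/A; 13:L/V; 17:R/Q.
p = 4/18 = 0.222222.
d = −ln(1 − 0.222222) = −ln(0.777778) = 0.2513.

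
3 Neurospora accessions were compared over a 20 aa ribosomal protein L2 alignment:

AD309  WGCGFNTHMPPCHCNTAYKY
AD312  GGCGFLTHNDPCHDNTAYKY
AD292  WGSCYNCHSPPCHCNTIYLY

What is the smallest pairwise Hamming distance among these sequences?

Pairwise Hamming distances:
  AD309 vs AD312: 5
  AD309 vs AD292: 7
  AD312 vs AD292: 11
The smallest is 5, between AD309 and AD312.

5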